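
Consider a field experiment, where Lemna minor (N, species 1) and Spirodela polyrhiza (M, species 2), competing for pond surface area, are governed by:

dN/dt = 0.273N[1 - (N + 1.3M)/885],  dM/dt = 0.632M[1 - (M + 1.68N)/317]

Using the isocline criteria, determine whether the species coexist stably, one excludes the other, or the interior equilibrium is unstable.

species 1 excludes species 2

Compare the nullcline intercepts: K1/α12 = 885/1.3 = 681 > K2 = 317; K2/α21 = 317/1.68 = 189 < K1 = 885.
Since the inequalities point opposite ways, species 1 can invade but species 2 cannot.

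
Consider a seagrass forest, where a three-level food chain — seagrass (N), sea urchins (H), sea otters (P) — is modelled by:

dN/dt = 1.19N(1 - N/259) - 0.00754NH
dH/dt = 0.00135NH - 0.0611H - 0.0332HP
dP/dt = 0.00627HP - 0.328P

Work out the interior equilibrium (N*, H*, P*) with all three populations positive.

N* ≈ 173, H* ≈ 52.3, P* ≈ 5.2

From dP/dt = 0: 0.00627H* = 0.328, so H* = 52.3.
From dN/dt = 0: 1.19(1 - N*/259) = 0.00754·52.3, giving N* = 259·(1 - 0.331) = 173.
From dH/dt = 0: 0.00135·173 - 0.0611 = 0.0332P*, so P* = 0.173/0.0332 = 5.2.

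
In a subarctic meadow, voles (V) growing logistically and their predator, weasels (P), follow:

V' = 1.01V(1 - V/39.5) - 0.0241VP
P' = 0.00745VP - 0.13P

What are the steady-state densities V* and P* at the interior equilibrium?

From dP/dt = 0 with P > 0: 0.00745V* = 0.13, so V* = 17.4.
Substitute into dV/dt = 0: 1.01(1 - 17.4/39.5) = 0.0241P*.
The bracket is 0.558, giving P* = 0.564/0.0241 = 23.4.

V* ≈ 17.4, P* ≈ 23.4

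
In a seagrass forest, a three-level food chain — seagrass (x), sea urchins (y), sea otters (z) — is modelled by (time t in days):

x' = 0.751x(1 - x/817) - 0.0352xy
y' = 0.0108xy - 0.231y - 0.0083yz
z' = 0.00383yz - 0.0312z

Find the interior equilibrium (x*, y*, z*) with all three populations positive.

x* ≈ 505, y* ≈ 8.15, z* ≈ 629

From dz/dt = 0: 0.00383y* = 0.0312, so y* = 8.15.
From dx/dt = 0: 0.751(1 - x*/817) = 0.0352·8.15, giving x* = 817·(1 - 0.382) = 505.
From dy/dt = 0: 0.0108·505 - 0.231 = 0.0083z*, so z* = 5.22/0.0083 = 629.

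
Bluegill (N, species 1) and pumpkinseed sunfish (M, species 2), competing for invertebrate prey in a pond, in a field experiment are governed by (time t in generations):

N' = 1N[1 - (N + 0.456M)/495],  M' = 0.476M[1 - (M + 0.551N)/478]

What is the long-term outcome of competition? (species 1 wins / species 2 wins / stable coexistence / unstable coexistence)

stable coexistence

Compare the nullcline intercepts: K1/α12 = 495/0.456 = 1090 > K2 = 478; K2/α21 = 478/0.551 = 868 > K1 = 495.
Since both inequalities hold, each species can invade when rare, so the interior equilibrium is stable.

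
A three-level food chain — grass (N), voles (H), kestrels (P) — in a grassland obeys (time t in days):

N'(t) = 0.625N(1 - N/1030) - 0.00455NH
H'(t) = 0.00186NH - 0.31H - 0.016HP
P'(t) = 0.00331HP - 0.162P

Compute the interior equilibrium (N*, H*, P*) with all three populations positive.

From dP/dt = 0: 0.00331H* = 0.162, so H* = 48.9.
From dN/dt = 0: 0.625(1 - N*/1030) = 0.00455·48.9, giving N* = 1030·(1 - 0.356) = 663.
From dH/dt = 0: 0.00186·663 - 0.31 = 0.016P*, so P* = 0.923/0.016 = 57.7.

N* ≈ 663, H* ≈ 48.9, P* ≈ 57.7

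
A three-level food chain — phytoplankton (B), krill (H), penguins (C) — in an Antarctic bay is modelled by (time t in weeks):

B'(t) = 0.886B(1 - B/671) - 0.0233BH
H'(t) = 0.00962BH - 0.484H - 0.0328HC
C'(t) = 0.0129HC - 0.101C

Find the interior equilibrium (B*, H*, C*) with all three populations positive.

From dC/dt = 0: 0.0129H* = 0.101, so H* = 7.83.
From dB/dt = 0: 0.886(1 - B*/671) = 0.0233·7.83, giving B* = 671·(1 - 0.206) = 533.
From dH/dt = 0: 0.00962·533 - 0.484 = 0.0328C*, so C* = 4.64/0.0328 = 142.

B* ≈ 533, H* ≈ 7.83, C* ≈ 142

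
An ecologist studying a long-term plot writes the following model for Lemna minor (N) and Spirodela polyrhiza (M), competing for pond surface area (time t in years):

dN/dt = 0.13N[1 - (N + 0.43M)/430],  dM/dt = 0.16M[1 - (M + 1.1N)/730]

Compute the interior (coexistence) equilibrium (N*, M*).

Setting both brackets to zero gives the nullclines N + 0.43M = 430 and 1.1N + M = 730.
Substituting M = 730 - 1.1N into the first: N(1 - 0.43·1.1) = 430 - 0.43·730.
So N* = 116/0.527 = 220, and then M* = 730 - 1.1·220 = 488.

N* ≈ 220, M* ≈ 488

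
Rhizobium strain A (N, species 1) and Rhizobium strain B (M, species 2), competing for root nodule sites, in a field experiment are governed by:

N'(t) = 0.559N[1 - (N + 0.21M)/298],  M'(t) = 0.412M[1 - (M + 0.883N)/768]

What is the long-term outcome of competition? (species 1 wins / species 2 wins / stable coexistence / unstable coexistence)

Compare the nullcline intercepts: K1/α12 = 298/0.21 = 1420 > K2 = 768; K2/α21 = 768/0.883 = 870 > K1 = 298.
Since both inequalities hold, each species can invade when rare, so the interior equilibrium is stable.

stable coexistence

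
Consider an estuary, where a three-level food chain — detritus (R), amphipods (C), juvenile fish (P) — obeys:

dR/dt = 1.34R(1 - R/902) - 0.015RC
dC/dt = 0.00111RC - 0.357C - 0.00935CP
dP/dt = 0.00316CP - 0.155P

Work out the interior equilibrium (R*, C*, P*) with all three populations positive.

R* ≈ 407, C* ≈ 49.1, P* ≈ 10.1

From dP/dt = 0: 0.00316C* = 0.155, so C* = 49.1.
From dR/dt = 0: 1.34(1 - R*/902) = 0.015·49.1, giving R* = 902·(1 - 0.549) = 407.
From dC/dt = 0: 0.00111·407 - 0.357 = 0.00935P*, so P* = 0.0945/0.00935 = 10.1.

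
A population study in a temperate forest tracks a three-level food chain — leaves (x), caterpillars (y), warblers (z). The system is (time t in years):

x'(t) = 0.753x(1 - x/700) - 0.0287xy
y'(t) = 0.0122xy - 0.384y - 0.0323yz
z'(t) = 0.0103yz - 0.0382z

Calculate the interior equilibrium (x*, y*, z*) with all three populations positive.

From dz/dt = 0: 0.0103y* = 0.0382, so y* = 3.71.
From dx/dt = 0: 0.753(1 - x*/700) = 0.0287·3.71, giving x* = 700·(1 - 0.141) = 601.
From dy/dt = 0: 0.0122·601 - 0.384 = 0.0323z*, so z* = 6.95/0.0323 = 215.

x* ≈ 601, y* ≈ 3.71, z* ≈ 215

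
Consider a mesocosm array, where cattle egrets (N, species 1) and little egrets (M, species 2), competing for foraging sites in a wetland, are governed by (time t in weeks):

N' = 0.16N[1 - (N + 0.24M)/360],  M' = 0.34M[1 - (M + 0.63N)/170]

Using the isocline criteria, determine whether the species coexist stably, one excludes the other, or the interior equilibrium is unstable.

species 1 excludes species 2

Compare the nullcline intercepts: K1/α12 = 360/0.24 = 1500 > K2 = 170; K2/α21 = 170/0.63 = 270 < K1 = 360.
Since the inequalities point opposite ways, species 1 can invade but species 2 cannot.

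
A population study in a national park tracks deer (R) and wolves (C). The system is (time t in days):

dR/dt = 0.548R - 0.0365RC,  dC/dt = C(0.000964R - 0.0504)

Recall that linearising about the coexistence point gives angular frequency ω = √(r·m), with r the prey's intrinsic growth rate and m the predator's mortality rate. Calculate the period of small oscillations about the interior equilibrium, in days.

T ≈ 37.8 days

Here r = 0.548 and m = 0.0504, so r·m = 0.0276.
ω = √0.0276 = 0.166 per day, hence T = 2π/ω ≈ 37.8 days.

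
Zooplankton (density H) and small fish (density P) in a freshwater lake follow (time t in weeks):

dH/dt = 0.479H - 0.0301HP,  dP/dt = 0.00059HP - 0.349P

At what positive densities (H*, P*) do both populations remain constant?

H* ≈ 592, P* ≈ 15.9

Set dP/dt = 0 with P > 0: 0.00059H - 0.349 = 0, so H* = 0.349/0.00059 = 592.
Set dH/dt = 0 with H > 0: 0.479 - 0.0301P = 0, so P* = 0.479/0.0301 = 15.9.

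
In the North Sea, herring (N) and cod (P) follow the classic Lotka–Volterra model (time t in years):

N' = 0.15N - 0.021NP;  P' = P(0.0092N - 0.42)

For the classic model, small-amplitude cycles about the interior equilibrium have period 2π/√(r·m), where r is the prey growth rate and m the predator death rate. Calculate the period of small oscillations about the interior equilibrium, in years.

T ≈ 25 years

Here r = 0.15 and m = 0.42, so r·m = 0.063.
ω = √0.063 = 0.251 per year, hence T = 2π/ω ≈ 25 years.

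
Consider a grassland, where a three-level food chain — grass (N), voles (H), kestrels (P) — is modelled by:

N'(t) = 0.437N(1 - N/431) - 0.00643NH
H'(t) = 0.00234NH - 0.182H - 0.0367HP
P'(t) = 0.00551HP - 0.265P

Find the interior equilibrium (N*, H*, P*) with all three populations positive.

From dP/dt = 0: 0.00551H* = 0.265, so H* = 48.1.
From dN/dt = 0: 0.437(1 - N*/431) = 0.00643·48.1, giving N* = 431·(1 - 0.708) = 126.
From dH/dt = 0: 0.00234·126 - 0.182 = 0.0367P*, so P* = 0.113/0.0367 = 3.07.

N* ≈ 126, H* ≈ 48.1, P* ≈ 3.07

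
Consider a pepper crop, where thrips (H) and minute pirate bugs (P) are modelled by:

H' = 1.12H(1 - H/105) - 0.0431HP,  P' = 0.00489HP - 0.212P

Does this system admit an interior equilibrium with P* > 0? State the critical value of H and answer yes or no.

The predator equation gives dP/dt > 0 only when H > 0.212/0.00489 = 43.4.
Without the predator, H → K = 105. Since 105 > 43.4, the predator can invade and persist.

Threshold H = 43.4; K > 43.4, so yes, the predator persists.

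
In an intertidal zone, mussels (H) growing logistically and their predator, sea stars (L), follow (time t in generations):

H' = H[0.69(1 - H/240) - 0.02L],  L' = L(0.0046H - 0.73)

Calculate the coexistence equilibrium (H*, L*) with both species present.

From dL/dt = 0 with L > 0: 0.0046H* = 0.73, so H* = 159.
Substitute into dH/dt = 0: 0.69(1 - 159/240) = 0.02L*.
The bracket is 0.339, giving L* = 0.234/0.02 = 11.7.

H* ≈ 159, L* ≈ 11.7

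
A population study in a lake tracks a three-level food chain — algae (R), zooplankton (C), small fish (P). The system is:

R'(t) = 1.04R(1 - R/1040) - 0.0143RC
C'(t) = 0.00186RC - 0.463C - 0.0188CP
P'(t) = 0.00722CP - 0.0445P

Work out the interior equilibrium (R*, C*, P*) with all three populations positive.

R* ≈ 952, C* ≈ 6.16, P* ≈ 69.5

From dP/dt = 0: 0.00722C* = 0.0445, so C* = 6.16.
From dR/dt = 0: 1.04(1 - R*/1040) = 0.0143·6.16, giving R* = 1040·(1 - 0.0847) = 952.
From dC/dt = 0: 0.00186·952 - 0.463 = 0.0188P*, so P* = 1.31/0.0188 = 69.5.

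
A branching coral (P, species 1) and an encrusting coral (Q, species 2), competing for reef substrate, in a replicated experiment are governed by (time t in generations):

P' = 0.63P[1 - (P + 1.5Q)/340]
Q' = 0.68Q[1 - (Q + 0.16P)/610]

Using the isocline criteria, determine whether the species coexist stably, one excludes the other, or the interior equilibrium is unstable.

Compare the nullcline intercepts: K1/α12 = 340/1.5 = 227 < K2 = 610; K2/α21 = 610/0.16 = 3810 > K1 = 340.
Since the inequalities point opposite ways, species 2 can invade but species 1 cannot.

species 2 excludes species 1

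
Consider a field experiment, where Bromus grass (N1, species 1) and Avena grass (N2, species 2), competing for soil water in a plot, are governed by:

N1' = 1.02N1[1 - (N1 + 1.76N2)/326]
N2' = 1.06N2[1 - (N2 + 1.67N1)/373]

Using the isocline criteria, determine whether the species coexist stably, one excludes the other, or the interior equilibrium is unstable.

Compare the nullcline intercepts: K1/α12 = 326/1.76 = 185 < K2 = 373; K2/α21 = 373/1.67 = 223 < K1 = 326.
Since both are reversed, neither can invade when rare; the interior point is a saddle.

unstable coexistence (outcome depends on initial conditions)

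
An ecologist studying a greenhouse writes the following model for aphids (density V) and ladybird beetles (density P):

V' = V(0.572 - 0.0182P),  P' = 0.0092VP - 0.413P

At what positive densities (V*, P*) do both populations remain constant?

Set dP/dt = 0 with P > 0: 0.0092V - 0.413 = 0, so V* = 0.413/0.0092 = 44.9.
Set dV/dt = 0 with V > 0: 0.572 - 0.0182P = 0, so P* = 0.572/0.0182 = 31.4.

V* ≈ 44.9, P* ≈ 31.4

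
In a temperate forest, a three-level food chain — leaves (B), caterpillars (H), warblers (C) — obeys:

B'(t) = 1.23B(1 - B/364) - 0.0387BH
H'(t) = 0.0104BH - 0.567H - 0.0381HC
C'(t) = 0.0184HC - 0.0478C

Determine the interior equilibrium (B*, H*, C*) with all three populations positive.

From dC/dt = 0: 0.0184H* = 0.0478, so H* = 2.6.
From dB/dt = 0: 1.23(1 - B*/364) = 0.0387·2.6, giving B* = 364·(1 - 0.0817) = 334.
From dH/dt = 0: 0.0104·334 - 0.567 = 0.0381C*, so C* = 2.91/0.0381 = 76.4.

B* ≈ 334, H* ≈ 2.6, C* ≈ 76.4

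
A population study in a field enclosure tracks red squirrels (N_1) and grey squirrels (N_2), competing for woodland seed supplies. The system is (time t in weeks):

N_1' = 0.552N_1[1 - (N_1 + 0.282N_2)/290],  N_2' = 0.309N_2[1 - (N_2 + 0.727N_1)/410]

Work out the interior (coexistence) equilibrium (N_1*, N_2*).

Setting both brackets to zero gives the nullclines N_1 + 0.282N_2 = 290 and 0.727N_1 + N_2 = 410.
Substituting N_2 = 410 - 0.727N_1 into the first: N_1(1 - 0.282·0.727) = 290 - 0.282·410.
So N_1* = 174/0.795 = 219, and then N_2* = 410 - 0.727·219 = 251.

N_1* ≈ 219, N_2* ≈ 251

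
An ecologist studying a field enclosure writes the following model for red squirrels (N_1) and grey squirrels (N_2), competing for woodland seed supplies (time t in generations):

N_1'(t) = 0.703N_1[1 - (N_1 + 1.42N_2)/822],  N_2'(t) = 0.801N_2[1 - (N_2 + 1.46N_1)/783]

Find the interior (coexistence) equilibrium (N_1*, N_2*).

N_1* ≈ 270, N_2* ≈ 389

Setting both brackets to zero gives the nullclines N_1 + 1.42N_2 = 822 and 1.46N_1 + N_2 = 783.
Substituting N_2 = 783 - 1.46N_1 into the first: N_1(1 - 1.42·1.46) = 822 - 1.42·783.
So N_1* = -290/-1.07 = 270, and then N_2* = 783 - 1.46·270 = 389.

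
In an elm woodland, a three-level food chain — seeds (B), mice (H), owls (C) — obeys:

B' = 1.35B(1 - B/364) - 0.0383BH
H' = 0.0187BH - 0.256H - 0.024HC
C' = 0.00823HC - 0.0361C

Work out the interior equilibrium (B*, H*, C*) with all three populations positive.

B* ≈ 319, H* ≈ 4.39, C* ≈ 238

From dC/dt = 0: 0.00823H* = 0.0361, so H* = 4.39.
From dB/dt = 0: 1.35(1 - B*/364) = 0.0383·4.39, giving B* = 364·(1 - 0.124) = 319.
From dH/dt = 0: 0.0187·319 - 0.256 = 0.024C*, so C* = 5.7/0.024 = 238.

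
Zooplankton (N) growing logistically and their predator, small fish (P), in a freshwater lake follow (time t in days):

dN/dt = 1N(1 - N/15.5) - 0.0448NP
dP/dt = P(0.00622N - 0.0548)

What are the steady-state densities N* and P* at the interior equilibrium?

N* ≈ 8.81, P* ≈ 9.63

From dP/dt = 0 with P > 0: 0.00622N* = 0.0548, so N* = 8.81.
Substitute into dN/dt = 0: 1(1 - 8.81/15.5) = 0.0448P*.
The bracket is 0.432, giving P* = 0.432/0.0448 = 9.63.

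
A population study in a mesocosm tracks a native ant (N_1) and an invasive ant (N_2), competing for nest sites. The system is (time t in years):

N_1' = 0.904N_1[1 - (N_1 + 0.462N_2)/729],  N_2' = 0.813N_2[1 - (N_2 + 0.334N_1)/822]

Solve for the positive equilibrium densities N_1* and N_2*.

N_1* ≈ 413, N_2* ≈ 684

Setting both brackets to zero gives the nullclines N_1 + 0.462N_2 = 729 and 0.334N_1 + N_2 = 822.
Substituting N_2 = 822 - 0.334N_1 into the first: N_1(1 - 0.462·0.334) = 729 - 0.462·822.
So N_1* = 349/0.846 = 413, and then N_2* = 822 - 0.334·413 = 684.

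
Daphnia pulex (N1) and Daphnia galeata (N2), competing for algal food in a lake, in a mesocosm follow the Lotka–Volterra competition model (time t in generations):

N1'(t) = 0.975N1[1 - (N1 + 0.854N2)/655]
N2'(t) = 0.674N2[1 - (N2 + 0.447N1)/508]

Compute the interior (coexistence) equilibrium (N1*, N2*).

Setting both brackets to zero gives the nullclines N1 + 0.854N2 = 655 and 0.447N1 + N2 = 508.
Substituting N2 = 508 - 0.447N1 into the first: N1(1 - 0.854·0.447) = 655 - 0.854·508.
So N1* = 221/0.618 = 358, and then N2* = 508 - 0.447·358 = 348.

N1* ≈ 358, N2* ≈ 348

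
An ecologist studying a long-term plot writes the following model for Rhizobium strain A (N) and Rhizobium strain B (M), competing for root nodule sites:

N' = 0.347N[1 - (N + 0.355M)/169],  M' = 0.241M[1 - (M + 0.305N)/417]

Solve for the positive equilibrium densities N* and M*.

Setting both brackets to zero gives the nullclines N + 0.355M = 169 and 0.305N + M = 417.
Substituting M = 417 - 0.305N into the first: N(1 - 0.355·0.305) = 169 - 0.355·417.
So N* = 21/0.892 = 23.5, and then M* = 417 - 0.305·23.5 = 410.

N* ≈ 23.5, M* ≈ 410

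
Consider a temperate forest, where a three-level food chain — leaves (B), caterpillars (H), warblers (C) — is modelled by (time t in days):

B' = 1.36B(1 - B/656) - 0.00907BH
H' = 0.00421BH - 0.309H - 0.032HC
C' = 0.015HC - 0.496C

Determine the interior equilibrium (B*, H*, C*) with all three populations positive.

From dC/dt = 0: 0.015H* = 0.496, so H* = 33.1.
From dB/dt = 0: 1.36(1 - B*/656) = 0.00907·33.1, giving B* = 656·(1 - 0.221) = 511.
From dH/dt = 0: 0.00421·511 - 0.309 = 0.032C*, so C* = 1.84/0.032 = 57.6.

B* ≈ 511, H* ≈ 33.1, C* ≈ 57.6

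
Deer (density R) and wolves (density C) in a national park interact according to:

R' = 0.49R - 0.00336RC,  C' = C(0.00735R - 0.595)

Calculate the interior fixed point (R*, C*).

R* ≈ 81, C* ≈ 146

Set dC/dt = 0 with C > 0: 0.00735R - 0.595 = 0, so R* = 0.595/0.00735 = 81.
Set dR/dt = 0 with R > 0: 0.49 - 0.00336C = 0, so C* = 0.49/0.00336 = 146.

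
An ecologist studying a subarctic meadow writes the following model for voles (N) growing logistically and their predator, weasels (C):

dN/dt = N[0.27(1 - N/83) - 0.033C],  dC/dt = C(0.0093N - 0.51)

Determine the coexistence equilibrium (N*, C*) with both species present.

N* ≈ 54.8, C* ≈ 2.78

From dC/dt = 0 with C > 0: 0.0093N* = 0.51, so N* = 54.8.
Substitute into dN/dt = 0: 0.27(1 - 54.8/83) = 0.033C*.
The bracket is 0.339, giving C* = 0.0916/0.033 = 2.78.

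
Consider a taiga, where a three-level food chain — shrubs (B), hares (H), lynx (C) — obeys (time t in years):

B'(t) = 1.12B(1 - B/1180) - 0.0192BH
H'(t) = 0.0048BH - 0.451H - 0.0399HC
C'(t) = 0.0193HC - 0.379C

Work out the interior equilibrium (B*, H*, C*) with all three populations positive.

B* ≈ 783, H* ≈ 19.6, C* ≈ 82.9

From dC/dt = 0: 0.0193H* = 0.379, so H* = 19.6.
From dB/dt = 0: 1.12(1 - B*/1180) = 0.0192·19.6, giving B* = 1180·(1 - 0.337) = 783.
From dH/dt = 0: 0.0048·783 - 0.451 = 0.0399C*, so C* = 3.31/0.0399 = 82.9.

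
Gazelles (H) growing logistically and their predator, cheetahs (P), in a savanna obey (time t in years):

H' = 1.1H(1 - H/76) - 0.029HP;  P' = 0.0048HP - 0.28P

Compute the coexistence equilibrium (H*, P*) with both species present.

H* ≈ 58.3, P* ≈ 8.82

From dP/dt = 0 with P > 0: 0.0048H* = 0.28, so H* = 58.3.
Substitute into dH/dt = 0: 1.1(1 - 58.3/76) = 0.029P*.
The bracket is 0.232, giving P* = 0.256/0.029 = 8.82.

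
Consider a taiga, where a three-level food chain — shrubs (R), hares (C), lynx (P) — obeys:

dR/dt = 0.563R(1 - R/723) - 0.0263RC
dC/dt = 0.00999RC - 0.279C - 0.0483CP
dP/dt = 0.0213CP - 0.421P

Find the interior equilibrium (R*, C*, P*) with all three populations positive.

From dP/dt = 0: 0.0213C* = 0.421, so C* = 19.8.
From dR/dt = 0: 0.563(1 - R*/723) = 0.0263·19.8, giving R* = 723·(1 - 0.923) = 55.4.
From dC/dt = 0: 0.00999·55.4 - 0.279 = 0.0483P*, so P* = 0.275/0.0483 = 5.69.

R* ≈ 55.4, C* ≈ 19.8, P* ≈ 5.69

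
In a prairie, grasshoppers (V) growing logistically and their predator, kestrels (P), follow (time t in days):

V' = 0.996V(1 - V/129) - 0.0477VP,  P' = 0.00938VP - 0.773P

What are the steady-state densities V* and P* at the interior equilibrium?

From dP/dt = 0 with P > 0: 0.00938V* = 0.773, so V* = 82.4.
Substitute into dV/dt = 0: 0.996(1 - 82.4/129) = 0.0477P*.
The bracket is 0.361, giving P* = 0.36/0.0477 = 7.54.

V* ≈ 82.4, P* ≈ 7.54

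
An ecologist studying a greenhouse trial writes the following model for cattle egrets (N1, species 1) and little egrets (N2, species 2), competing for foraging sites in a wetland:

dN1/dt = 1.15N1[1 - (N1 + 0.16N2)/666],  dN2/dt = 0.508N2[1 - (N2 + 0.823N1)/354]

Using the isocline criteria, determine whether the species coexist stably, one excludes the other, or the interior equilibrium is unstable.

Compare the nullcline intercepts: K1/α12 = 666/0.16 = 4160 > K2 = 354; K2/α21 = 354/0.823 = 430 < K1 = 666.
Since the inequalities point opposite ways, species 1 can invade but species 2 cannot.

species 1 excludes species 2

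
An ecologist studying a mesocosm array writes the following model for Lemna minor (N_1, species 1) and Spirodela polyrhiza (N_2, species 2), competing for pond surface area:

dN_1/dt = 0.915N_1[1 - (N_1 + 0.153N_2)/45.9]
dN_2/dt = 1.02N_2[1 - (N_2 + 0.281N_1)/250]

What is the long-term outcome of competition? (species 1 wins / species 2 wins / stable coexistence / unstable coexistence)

stable coexistence

Compare the nullcline intercepts: K1/α12 = 45.9/0.153 = 300 > K2 = 250; K2/α21 = 250/0.281 = 890 > K1 = 45.9.
Since both inequalities hold, each species can invade when rare, so the interior equilibrium is stable.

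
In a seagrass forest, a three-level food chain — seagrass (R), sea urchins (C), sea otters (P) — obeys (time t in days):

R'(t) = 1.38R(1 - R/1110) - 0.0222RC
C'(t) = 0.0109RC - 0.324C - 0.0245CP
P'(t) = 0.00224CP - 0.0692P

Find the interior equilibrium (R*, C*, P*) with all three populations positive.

R* ≈ 558, C* ≈ 30.9, P* ≈ 235

From dP/dt = 0: 0.00224C* = 0.0692, so C* = 30.9.
From dR/dt = 0: 1.38(1 - R*/1110) = 0.0222·30.9, giving R* = 1110·(1 - 0.497) = 558.
From dC/dt = 0: 0.0109·558 - 0.324 = 0.0245P*, so P* = 5.76/0.0245 = 235.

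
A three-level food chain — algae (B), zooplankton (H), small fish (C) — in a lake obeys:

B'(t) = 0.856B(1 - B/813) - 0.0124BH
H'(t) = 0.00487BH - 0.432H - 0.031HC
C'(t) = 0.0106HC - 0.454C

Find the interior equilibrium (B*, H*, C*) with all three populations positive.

B* ≈ 309, H* ≈ 42.8, C* ≈ 34.5

From dC/dt = 0: 0.0106H* = 0.454, so H* = 42.8.
From dB/dt = 0: 0.856(1 - B*/813) = 0.0124·42.8, giving B* = 813·(1 - 0.62) = 309.
From dH/dt = 0: 0.00487·309 - 0.432 = 0.031C*, so C* = 1.07/0.031 = 34.5.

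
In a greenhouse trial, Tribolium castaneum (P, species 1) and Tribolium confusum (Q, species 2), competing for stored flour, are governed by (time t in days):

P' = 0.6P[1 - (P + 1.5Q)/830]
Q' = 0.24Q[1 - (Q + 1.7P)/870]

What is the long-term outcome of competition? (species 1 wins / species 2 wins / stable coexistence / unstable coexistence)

Compare the nullcline intercepts: K1/α12 = 830/1.5 = 553 < K2 = 870; K2/α21 = 870/1.7 = 512 < K1 = 830.
Since both are reversed, neither can invade when rare; the interior point is a saddle.

unstable coexistence (outcome depends on initial conditions)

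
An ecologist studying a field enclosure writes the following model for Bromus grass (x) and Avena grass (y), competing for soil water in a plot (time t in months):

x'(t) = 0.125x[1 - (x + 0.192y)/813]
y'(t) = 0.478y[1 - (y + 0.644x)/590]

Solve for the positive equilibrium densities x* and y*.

x* ≈ 798, y* ≈ 75.8

Setting both brackets to zero gives the nullclines x + 0.192y = 813 and 0.644x + y = 590.
Substituting y = 590 - 0.644x into the first: x(1 - 0.192·0.644) = 813 - 0.192·590.
So x* = 700/0.876 = 798, and then y* = 590 - 0.644·798 = 75.8.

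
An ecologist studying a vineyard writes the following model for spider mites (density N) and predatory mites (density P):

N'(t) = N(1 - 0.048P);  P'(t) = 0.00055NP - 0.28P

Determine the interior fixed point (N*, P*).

N* ≈ 509, P* ≈ 20.8

Set dP/dt = 0 with P > 0: 0.00055N - 0.28 = 0, so N* = 0.28/0.00055 = 509.
Set dN/dt = 0 with N > 0: 1 - 0.048P = 0, so P* = 1/0.048 = 20.8.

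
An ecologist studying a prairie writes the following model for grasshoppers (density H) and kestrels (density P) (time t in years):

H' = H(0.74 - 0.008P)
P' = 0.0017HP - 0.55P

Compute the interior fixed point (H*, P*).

H* ≈ 324, P* ≈ 92.5

Set dP/dt = 0 with P > 0: 0.0017H - 0.55 = 0, so H* = 0.55/0.0017 = 324.
Set dH/dt = 0 with H > 0: 0.74 - 0.008P = 0, so P* = 0.74/0.008 = 92.5.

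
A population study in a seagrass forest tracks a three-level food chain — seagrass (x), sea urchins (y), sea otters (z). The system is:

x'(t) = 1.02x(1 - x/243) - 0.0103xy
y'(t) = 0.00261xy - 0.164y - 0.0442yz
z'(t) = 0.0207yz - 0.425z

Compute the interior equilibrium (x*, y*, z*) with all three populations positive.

x* ≈ 193, y* ≈ 20.5, z* ≈ 7.66

From dz/dt = 0: 0.0207y* = 0.425, so y* = 20.5.
From dx/dt = 0: 1.02(1 - x*/243) = 0.0103·20.5, giving x* = 243·(1 - 0.207) = 193.
From dy/dt = 0: 0.00261·193 - 0.164 = 0.0442z*, so z* = 0.339/0.0442 = 7.66.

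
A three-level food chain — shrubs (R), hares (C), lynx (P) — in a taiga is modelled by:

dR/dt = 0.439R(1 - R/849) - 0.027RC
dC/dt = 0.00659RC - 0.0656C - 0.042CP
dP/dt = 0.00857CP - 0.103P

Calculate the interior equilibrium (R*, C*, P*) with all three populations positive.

R* ≈ 221, C* ≈ 12, P* ≈ 33.2

From dP/dt = 0: 0.00857C* = 0.103, so C* = 12.
From dR/dt = 0: 0.439(1 - R*/849) = 0.027·12, giving R* = 849·(1 - 0.739) = 221.
From dC/dt = 0: 0.00659·221 - 0.0656 = 0.042P*, so P* = 1.39/0.042 = 33.2.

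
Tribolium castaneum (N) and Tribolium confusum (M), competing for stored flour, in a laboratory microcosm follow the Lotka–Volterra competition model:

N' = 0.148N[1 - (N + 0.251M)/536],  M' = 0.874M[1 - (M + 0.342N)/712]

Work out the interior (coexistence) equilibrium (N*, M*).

N* ≈ 391, M* ≈ 578

Setting both brackets to zero gives the nullclines N + 0.251M = 536 and 0.342N + M = 712.
Substituting M = 712 - 0.342N into the first: N(1 - 0.251·0.342) = 536 - 0.251·712.
So N* = 357/0.914 = 391, and then M* = 712 - 0.342·391 = 578.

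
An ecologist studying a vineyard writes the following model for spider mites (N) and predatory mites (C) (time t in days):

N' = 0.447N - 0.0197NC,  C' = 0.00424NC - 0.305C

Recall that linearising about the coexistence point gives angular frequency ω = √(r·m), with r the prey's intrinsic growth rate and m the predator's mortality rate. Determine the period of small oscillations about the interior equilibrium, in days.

Here r = 0.447 and m = 0.305, so r·m = 0.136.
ω = √0.136 = 0.369 per day, hence T = 2π/ω ≈ 17 days.

T ≈ 17 days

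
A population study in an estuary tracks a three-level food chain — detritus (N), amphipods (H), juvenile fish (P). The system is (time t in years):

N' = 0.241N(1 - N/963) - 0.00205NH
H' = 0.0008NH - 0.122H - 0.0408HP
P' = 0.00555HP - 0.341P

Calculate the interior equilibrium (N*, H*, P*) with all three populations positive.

N* ≈ 460, H* ≈ 61.4, P* ≈ 6.02

From dP/dt = 0: 0.00555H* = 0.341, so H* = 61.4.
From dN/dt = 0: 0.241(1 - N*/963) = 0.00205·61.4, giving N* = 963·(1 - 0.523) = 460.
From dH/dt = 0: 0.0008·460 - 0.122 = 0.0408P*, so P* = 0.246/0.0408 = 6.02.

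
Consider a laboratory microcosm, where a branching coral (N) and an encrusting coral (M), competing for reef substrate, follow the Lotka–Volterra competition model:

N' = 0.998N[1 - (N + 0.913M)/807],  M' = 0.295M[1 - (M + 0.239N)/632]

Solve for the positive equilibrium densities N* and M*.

N* ≈ 294, M* ≈ 562

Setting both brackets to zero gives the nullclines N + 0.913M = 807 and 0.239N + M = 632.
Substituting M = 632 - 0.239N into the first: N(1 - 0.913·0.239) = 807 - 0.913·632.
So N* = 230/0.782 = 294, and then M* = 632 - 0.239·294 = 562.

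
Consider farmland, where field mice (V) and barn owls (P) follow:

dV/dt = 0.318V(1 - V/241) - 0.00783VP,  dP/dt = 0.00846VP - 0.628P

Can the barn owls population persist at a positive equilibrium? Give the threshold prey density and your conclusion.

The predator equation gives dP/dt > 0 only when V > 0.628/0.00846 = 74.2.
Without the predator, V → K = 241. Since 241 > 74.2, the predator can invade and persist.

Threshold V = 74.2; K > 74.2, so yes, the predator persists.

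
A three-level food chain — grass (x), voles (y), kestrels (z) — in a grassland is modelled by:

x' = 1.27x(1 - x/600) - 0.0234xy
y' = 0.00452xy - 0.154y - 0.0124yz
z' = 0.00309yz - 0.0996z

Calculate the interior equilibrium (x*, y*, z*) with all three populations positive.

x* ≈ 244, y* ≈ 32.2, z* ≈ 76.4

From dz/dt = 0: 0.00309y* = 0.0996, so y* = 32.2.
From dx/dt = 0: 1.27(1 - x*/600) = 0.0234·32.2, giving x* = 600·(1 - 0.594) = 244.
From dy/dt = 0: 0.00452·244 - 0.154 = 0.0124z*, so z* = 0.947/0.0124 = 76.4.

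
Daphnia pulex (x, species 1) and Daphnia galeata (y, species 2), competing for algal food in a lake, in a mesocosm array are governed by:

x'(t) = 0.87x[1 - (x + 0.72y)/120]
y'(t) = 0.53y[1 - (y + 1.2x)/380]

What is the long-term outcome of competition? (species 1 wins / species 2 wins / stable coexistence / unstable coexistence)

Compare the nullcline intercepts: K1/α12 = 120/0.72 = 167 < K2 = 380; K2/α21 = 380/1.2 = 317 > K1 = 120.
Since the inequalities point opposite ways, species 2 can invade but species 1 cannot.

species 2 excludes species 1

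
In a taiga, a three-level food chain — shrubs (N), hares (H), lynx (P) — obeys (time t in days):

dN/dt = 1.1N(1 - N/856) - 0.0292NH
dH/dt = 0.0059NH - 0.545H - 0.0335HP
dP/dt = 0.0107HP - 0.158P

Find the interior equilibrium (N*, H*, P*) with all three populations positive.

N* ≈ 520, H* ≈ 14.8, P* ≈ 75.4

From dP/dt = 0: 0.0107H* = 0.158, so H* = 14.8.
From dN/dt = 0: 1.1(1 - N*/856) = 0.0292·14.8, giving N* = 856·(1 - 0.392) = 520.
From dH/dt = 0: 0.0059·520 - 0.545 = 0.0335P*, so P* = 2.53/0.0335 = 75.4.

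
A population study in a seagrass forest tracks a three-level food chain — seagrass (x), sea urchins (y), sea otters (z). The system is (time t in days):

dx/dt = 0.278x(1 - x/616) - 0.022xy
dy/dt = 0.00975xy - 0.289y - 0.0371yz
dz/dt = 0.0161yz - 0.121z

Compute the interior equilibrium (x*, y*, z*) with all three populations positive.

From dz/dt = 0: 0.0161y* = 0.121, so y* = 7.52.
From dx/dt = 0: 0.278(1 - x*/616) = 0.022·7.52, giving x* = 616·(1 - 0.595) = 250.
From dy/dt = 0: 0.00975·250 - 0.289 = 0.0371z*, so z* = 2.14/0.0371 = 57.8.

x* ≈ 250, y* ≈ 7.52, z* ≈ 57.8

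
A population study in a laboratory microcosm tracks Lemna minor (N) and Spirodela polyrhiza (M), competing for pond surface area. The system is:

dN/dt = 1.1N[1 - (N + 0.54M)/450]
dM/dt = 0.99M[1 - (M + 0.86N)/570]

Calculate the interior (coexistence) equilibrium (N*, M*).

Setting both brackets to zero gives the nullclines N + 0.54M = 450 and 0.86N + M = 570.
Substituting M = 570 - 0.86N into the first: N(1 - 0.54·0.86) = 450 - 0.54·570.
So N* = 142/0.536 = 265, and then M* = 570 - 0.86·265 = 342.

N* ≈ 265, M* ≈ 342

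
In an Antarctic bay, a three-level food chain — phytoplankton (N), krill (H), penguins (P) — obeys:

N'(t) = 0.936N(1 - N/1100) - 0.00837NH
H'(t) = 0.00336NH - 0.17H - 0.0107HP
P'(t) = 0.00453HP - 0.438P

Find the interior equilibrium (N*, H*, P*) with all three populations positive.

N* ≈ 149, H* ≈ 96.7, P* ≈ 30.9

From dP/dt = 0: 0.00453H* = 0.438, so H* = 96.7.
From dN/dt = 0: 0.936(1 - N*/1100) = 0.00837·96.7, giving N* = 1100·(1 - 0.865) = 149.
From dH/dt = 0: 0.00336·149 - 0.17 = 0.0107P*, so P* = 0.33/0.0107 = 30.9.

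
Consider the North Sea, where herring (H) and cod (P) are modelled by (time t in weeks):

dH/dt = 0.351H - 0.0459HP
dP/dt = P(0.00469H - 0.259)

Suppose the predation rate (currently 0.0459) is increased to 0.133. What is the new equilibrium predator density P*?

P* ≈ 2.64

At the interior fixed point, setting dH/dt = 0 with H > 0 fixes P* = (prey growth rate)/(HP coefficient) — independent of the other coefficients.
With the change, P* = 0.351/0.133 = 2.64; it falls from 7.65.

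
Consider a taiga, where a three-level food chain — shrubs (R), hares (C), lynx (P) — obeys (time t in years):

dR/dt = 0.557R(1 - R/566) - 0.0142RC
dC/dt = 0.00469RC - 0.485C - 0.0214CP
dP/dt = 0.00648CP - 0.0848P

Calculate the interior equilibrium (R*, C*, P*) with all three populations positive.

From dP/dt = 0: 0.00648C* = 0.0848, so C* = 13.1.
From dR/dt = 0: 0.557(1 - R*/566) = 0.0142·13.1, giving R* = 566·(1 - 0.334) = 377.
From dC/dt = 0: 0.00469·377 - 0.485 = 0.0214P*, so P* = 1.28/0.0214 = 60.

R* ≈ 377, C* ≈ 13.1, P* ≈ 60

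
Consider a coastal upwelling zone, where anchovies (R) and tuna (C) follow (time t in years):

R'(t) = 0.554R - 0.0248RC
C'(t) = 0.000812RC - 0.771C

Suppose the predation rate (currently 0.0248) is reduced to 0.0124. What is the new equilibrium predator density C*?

C* ≈ 44.7

At the interior fixed point, setting dR/dt = 0 with R > 0 fixes C* = (prey growth rate)/(RC coefficient) — independent of the other coefficients.
With the change, C* = 0.554/0.0124 = 44.7; it rises from 22.3.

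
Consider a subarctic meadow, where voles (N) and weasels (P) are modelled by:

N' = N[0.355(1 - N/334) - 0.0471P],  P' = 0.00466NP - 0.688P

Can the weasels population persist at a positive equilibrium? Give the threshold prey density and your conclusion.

Threshold N = 148; K > 148, so yes, the predator persists.

The predator equation gives dP/dt > 0 only when N > 0.688/0.00466 = 148.
Without the predator, N → K = 334. Since 334 > 148, the predator can invade and persist.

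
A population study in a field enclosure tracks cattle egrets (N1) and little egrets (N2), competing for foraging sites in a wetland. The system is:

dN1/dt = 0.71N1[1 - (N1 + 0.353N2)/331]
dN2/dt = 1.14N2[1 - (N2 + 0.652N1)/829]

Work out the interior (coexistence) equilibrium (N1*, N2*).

N1* ≈ 49.8, N2* ≈ 797

Setting both brackets to zero gives the nullclines N1 + 0.353N2 = 331 and 0.652N1 + N2 = 829.
Substituting N2 = 829 - 0.652N1 into the first: N1(1 - 0.353·0.652) = 331 - 0.353·829.
So N1* = 38.4/0.77 = 49.8, and then N2* = 829 - 0.652·49.8 = 797.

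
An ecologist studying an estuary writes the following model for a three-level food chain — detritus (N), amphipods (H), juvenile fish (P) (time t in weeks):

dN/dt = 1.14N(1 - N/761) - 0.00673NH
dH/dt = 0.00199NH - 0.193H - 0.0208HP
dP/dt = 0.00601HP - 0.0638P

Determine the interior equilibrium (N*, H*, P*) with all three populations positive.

N* ≈ 713, H* ≈ 10.6, P* ≈ 59

From dP/dt = 0: 0.00601H* = 0.0638, so H* = 10.6.
From dN/dt = 0: 1.14(1 - N*/761) = 0.00673·10.6, giving N* = 761·(1 - 0.0627) = 713.
From dH/dt = 0: 0.00199·713 - 0.193 = 0.0208P*, so P* = 1.23/0.0208 = 59.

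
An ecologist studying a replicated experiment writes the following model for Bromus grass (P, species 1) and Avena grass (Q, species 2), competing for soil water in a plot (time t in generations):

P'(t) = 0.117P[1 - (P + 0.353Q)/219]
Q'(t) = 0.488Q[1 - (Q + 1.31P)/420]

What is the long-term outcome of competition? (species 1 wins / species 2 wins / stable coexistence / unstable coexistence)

stable coexistence

Compare the nullcline intercepts: K1/α12 = 219/0.353 = 620 > K2 = 420; K2/α21 = 420/1.31 = 321 > K1 = 219.
Since both inequalities hold, each species can invade when rare, so the interior equilibrium is stable.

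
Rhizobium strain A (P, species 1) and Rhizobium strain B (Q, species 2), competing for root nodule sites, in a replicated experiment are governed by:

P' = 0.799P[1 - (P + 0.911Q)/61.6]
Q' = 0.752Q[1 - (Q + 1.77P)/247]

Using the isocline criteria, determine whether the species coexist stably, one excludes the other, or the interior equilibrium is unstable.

species 2 excludes species 1

Compare the nullcline intercepts: K1/α12 = 61.6/0.911 = 67.6 < K2 = 247; K2/α21 = 247/1.77 = 140 > K1 = 61.6.
Since the inequalities point opposite ways, species 2 can invade but species 1 cannot.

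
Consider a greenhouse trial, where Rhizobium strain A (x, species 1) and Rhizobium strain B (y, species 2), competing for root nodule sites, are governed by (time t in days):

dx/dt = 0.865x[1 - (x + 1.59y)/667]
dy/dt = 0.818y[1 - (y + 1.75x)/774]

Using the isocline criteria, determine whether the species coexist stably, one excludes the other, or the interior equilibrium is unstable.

unstable coexistence (outcome depends on initial conditions)

Compare the nullcline intercepts: K1/α12 = 667/1.59 = 419 < K2 = 774; K2/α21 = 774/1.75 = 442 < K1 = 667.
Since both are reversed, neither can invade when rare; the interior point is a saddle.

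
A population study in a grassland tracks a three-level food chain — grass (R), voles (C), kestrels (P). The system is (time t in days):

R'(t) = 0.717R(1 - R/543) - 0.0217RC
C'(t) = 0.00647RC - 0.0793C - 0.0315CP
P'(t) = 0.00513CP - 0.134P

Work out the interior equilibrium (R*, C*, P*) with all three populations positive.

From dP/dt = 0: 0.00513C* = 0.134, so C* = 26.1.
From dR/dt = 0: 0.717(1 - R*/543) = 0.0217·26.1, giving R* = 543·(1 - 0.791) = 114.
From dC/dt = 0: 0.00647·114 - 0.0793 = 0.0315P*, so P* = 0.657/0.0315 = 20.8.

R* ≈ 114, C* ≈ 26.1, P* ≈ 20.8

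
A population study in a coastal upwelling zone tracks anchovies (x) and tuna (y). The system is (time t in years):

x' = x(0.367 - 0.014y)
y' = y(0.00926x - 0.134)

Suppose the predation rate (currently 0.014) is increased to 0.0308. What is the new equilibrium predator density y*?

At the interior fixed point, setting dx/dt = 0 with x > 0 fixes y* = (prey growth rate)/(xy coefficient) — independent of the other coefficients.
With the change, y* = 0.367/0.0308 = 11.9; it falls from 26.2.

y* ≈ 11.9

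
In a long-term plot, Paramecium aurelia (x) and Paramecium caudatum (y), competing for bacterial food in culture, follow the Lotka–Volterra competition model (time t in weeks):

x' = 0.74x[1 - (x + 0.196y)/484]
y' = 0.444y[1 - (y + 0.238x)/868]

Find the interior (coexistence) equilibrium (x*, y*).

x* ≈ 329, y* ≈ 790

Setting both brackets to zero gives the nullclines x + 0.196y = 484 and 0.238x + y = 868.
Substituting y = 868 - 0.238x into the first: x(1 - 0.196·0.238) = 484 - 0.196·868.
So x* = 314/0.953 = 329, and then y* = 868 - 0.238·329 = 790.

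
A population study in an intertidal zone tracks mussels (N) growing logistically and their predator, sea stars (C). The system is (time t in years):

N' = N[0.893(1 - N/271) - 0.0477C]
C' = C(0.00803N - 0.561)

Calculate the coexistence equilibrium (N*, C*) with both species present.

From dC/dt = 0 with C > 0: 0.00803N* = 0.561, so N* = 69.9.
Substitute into dN/dt = 0: 0.893(1 - 69.9/271) = 0.0477C*.
The bracket is 0.742, giving C* = 0.663/0.0477 = 13.9.

N* ≈ 69.9, C* ≈ 13.9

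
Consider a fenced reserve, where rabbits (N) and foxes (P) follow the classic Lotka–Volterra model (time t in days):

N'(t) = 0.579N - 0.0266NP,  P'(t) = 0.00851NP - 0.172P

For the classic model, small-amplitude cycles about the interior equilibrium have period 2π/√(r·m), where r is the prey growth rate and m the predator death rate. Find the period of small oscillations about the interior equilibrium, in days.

Here r = 0.579 and m = 0.172, so r·m = 0.0996.
ω = √0.0996 = 0.316 per day, hence T = 2π/ω ≈ 19.9 days.

T ≈ 19.9 days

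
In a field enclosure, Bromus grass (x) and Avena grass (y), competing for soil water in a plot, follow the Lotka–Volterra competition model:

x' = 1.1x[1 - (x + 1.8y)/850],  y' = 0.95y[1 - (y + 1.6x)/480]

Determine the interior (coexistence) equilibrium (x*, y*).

Setting both brackets to zero gives the nullclines x + 1.8y = 850 and 1.6x + y = 480.
Substituting y = 480 - 1.6x into the first: x(1 - 1.8·1.6) = 850 - 1.8·480.
So x* = -14/-1.88 = 7.45, and then y* = 480 - 1.6·7.45 = 468.

x* ≈ 7.45, y* ≈ 468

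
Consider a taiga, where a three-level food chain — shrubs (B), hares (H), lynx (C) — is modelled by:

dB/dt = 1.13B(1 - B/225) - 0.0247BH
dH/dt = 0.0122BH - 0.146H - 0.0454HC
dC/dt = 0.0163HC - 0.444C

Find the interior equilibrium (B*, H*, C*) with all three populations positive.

From dC/dt = 0: 0.0163H* = 0.444, so H* = 27.2.
From dB/dt = 0: 1.13(1 - B*/225) = 0.0247·27.2, giving B* = 225·(1 - 0.595) = 91.
From dH/dt = 0: 0.0122·91 - 0.146 = 0.0454C*, so C* = 0.965/0.0454 = 21.2.

B* ≈ 91, H* ≈ 27.2, C* ≈ 21.2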